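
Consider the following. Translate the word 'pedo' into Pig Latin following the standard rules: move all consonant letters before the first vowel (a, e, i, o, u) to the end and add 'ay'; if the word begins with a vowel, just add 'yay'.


'pedo': move consonant cluster 'p' to end and add 'ay': 'edopay'.

edopay


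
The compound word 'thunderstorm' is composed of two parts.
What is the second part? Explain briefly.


Split 'thunderstorm' into 'thunder' + 'storm'. The second part is 'storm'.

storm


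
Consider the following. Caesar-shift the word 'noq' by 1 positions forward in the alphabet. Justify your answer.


Shift each letter by 1: n -> o, o -> p, q -> r. Result: 'opr'.

opr


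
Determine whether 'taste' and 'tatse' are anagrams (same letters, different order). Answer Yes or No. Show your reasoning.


Sorted letters of 'taste': 'aestt'
Sorted letters of 'tatse': 'aestt'
They match.

Yes


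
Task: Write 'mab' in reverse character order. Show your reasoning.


Reverse 'mab' character by character: 'bam'.

bam


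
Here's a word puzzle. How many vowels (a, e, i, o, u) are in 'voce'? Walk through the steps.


Vowels in 'voce': o, e = 2 vowels.

2


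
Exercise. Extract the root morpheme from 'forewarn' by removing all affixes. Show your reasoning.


Remove prefix 'fore' from 'forewarn' to get root 'warn'.

warn


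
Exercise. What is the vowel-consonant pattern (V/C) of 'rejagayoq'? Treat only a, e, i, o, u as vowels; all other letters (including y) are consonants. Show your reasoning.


Letter mapping: r = C, e = V, j = C, a = V, g = C, a = V, y = C, o = V, q = C.

CVCVCVCVC


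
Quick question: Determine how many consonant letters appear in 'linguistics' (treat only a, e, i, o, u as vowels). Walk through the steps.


Consonants in 'linguistics': l, n, g, s, t, c, s = 7 consonants.

7


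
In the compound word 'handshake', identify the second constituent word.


Split 'handshake' into 'hand' + 'shake'. The second part is 'shake'.

shake


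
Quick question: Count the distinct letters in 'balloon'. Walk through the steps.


Unique letters in 'balloon': {a, b, l, n, o} = 5 distinct letters.

5


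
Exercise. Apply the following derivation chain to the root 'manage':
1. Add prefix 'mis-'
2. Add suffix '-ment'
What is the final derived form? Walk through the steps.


Step 1: Add prefix 'mis-' to 'manage' = 'mismanage'
Step 2: Add suffix '-ment' to 'mismanage' = 'mismanagement'

mismanagement


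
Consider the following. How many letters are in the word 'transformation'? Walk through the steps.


Spell out 'transformation' and number each letter: t(1), r(2), a(3), n(4), s(5), f(6), o(7), r(8), m(9), a(10), t(11), i(12), o(13), n(14). Total: 14 letters.

14


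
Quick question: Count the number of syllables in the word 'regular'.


Break 'regular' into syllables: reg-u-lar -> reg | u | lar = 3 syllables

3 syllables


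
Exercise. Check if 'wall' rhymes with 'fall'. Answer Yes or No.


Rime (stressed vowel + following sounds) of 'wall': -all = /ɔːl/
Rime of 'fall': -all = /ɔːl/
/ɔːl/ and /ɔːl/ are the same ending sound, so the words rhyme.

Yes


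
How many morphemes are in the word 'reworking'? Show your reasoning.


Decomposition: re- (prefix) + work (root) + -ing (suffix) = 3 morpheme(s)

3 morphemes


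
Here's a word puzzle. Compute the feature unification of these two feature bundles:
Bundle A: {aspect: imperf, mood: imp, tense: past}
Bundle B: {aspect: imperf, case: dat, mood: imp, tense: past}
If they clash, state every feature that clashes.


Compare features:
aspect: A=imperf vs B=imperf -> unified: imperf
case: A=_ vs B=dat -> unified: dat
mood: A=imp vs B=imp -> unified: imp
tense: A=past vs B=past -> unified: past
No clashes found.

Unified: {aspect: imperf, case: dat, mood: imp, tense: past}


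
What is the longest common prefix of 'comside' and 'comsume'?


Compare from the start: 4 characters match: 'coms'. Mismatch at position 5: 'i' vs 'u'.

coms


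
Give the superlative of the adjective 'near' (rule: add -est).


Apply superlative formation (add -est): 'near' -> 'nearest'.

nearest


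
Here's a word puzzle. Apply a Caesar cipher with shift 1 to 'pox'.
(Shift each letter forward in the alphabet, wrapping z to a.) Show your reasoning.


Shift each letter by 1: p -> q, o -> p, x -> y. Result: 'qpy'.

qpy


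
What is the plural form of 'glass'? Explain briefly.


Apply rule: Add -es (sibilant/fricative ending). 'glass' becomes 'glasses'.

glasses


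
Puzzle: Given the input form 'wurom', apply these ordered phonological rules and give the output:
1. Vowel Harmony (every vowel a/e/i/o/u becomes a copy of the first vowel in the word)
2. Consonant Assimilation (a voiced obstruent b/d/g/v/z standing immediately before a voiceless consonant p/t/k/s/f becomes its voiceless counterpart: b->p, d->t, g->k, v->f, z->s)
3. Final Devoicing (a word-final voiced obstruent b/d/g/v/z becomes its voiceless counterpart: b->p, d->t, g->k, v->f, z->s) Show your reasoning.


Starting form: 'wurom'
Rule 1: Vowel Harmony: all vowels become 'u' (matching first vowel). 'wurom' -> 'wurum'
Rule 2: Consonant Assimilation: no voiced obstruent (b/d/g/v/z) stands immediately before a voiceless consonant (p/t/k/s/f). No change.
Rule 3: Final Devoicing: final consonant 'm' is not one of the voiced obstruents b/d/g/v/z. No change.
Final form: 'wurum'

wurum


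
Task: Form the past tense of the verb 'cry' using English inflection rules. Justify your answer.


Apply rule: Change -y to -ied. 'cry' becomes 'cried'.

cried


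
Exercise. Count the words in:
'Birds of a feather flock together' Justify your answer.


Split into words: Birds | of | a | feather | flock | together = 6 words.

6


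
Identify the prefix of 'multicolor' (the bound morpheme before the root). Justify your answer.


The word 'multicolor' = 'multi' (prefix) + 'color' (root). The prefix is 'multi'.

multi


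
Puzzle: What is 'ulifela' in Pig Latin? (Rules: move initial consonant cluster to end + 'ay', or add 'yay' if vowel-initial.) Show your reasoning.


'ulifela' starts with a vowel, so add 'yay': 'ulifelayay'.

ulifelayay


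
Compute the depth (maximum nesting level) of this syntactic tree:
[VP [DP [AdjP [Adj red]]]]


Count bracket nesting levels:
'[' at pos 0: depth = 1
'[' at pos 4: depth = 2
'[' at pos 8: depth = 3
'[' at pos 14: depth = 4
Maximum depth reached: 4

4


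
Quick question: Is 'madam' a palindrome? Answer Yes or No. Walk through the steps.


Forward: 'madam'
Reversed: 'madam'
They are identical.

Yes


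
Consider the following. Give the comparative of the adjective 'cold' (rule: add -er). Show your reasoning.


Apply comparative formation (add -er): 'cold' -> 'colder'.

colder


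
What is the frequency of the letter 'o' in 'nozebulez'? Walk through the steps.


Letter 'o' in 'nozebulez': found at position(s) 2 = 1 occurrence(s).

1


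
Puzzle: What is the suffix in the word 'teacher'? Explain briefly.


The word 'teacher' = 'teach' (root) + '-er' (suffix). The suffix is '-er'.

er


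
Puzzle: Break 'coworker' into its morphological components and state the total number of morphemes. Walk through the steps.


Step 1: Identify prefix: 'co' (meaning: together)
Step 2: Identify root: 'work'
Step 3: Identify suffix(es): 'er'
Decomposition: co- (prefix: together) + work (root) + -er (suffix: one who)
Total morphemes: 3

3 morphemes (co- (prefix: together) + work (root) + -er (suffix: one who))


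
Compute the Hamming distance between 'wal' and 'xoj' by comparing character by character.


Alignment:
Position 1: 'w' vs 'x' = DIFFER
Position 2: 'a' vs 'o' = DIFFER
Position 3: 'l' vs 'j' = DIFFER
Total differences: 3

3


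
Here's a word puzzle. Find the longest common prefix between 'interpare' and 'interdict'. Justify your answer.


Compare from the start: 5 characters match: 'inter'. Mismatch at position 6: 'p' vs 'd'.

inter


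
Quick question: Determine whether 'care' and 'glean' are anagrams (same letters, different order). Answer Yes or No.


Sorted letters of 'care': 'acer'
Sorted letters of 'glean': 'aegln'
They do not match.

No


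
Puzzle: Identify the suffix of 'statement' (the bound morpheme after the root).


The word 'statement' = 'state' (root) + '-ment' (suffix). The suffix is '-ment'.

ment


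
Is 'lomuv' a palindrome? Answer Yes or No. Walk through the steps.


Forward: 'lomuv'
Reversed: 'vumol'
They differ.

No


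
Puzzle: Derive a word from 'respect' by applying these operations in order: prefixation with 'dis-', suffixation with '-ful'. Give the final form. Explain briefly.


Step 1: Add prefix 'dis-' to 'respect' = 'disrespect'
Step 2: Add suffix '-ful' to 'disrespect' = 'disrespectful'

disrespectful


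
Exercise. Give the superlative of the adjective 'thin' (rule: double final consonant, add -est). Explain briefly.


Apply superlative formation (double final consonant, add -est): 'thin' -> 'thinnest'.

thinnest


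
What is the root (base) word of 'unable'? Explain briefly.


Remove prefix 'un' from 'unable' to get root 'able'.

able


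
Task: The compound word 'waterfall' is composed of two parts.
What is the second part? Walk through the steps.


Split 'waterfall' into 'water' + 'fall'. The second part is 'fall'.

fall


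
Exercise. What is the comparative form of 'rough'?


Apply comparative formation (add -er): 'rough' -> 'rougher'.

rougher


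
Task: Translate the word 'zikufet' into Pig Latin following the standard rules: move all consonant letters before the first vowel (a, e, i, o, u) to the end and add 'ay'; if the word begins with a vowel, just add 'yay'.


'zikufet': move consonant cluster 'z' to end and add 'ay': 'ikufetzay'.

ikufetzay


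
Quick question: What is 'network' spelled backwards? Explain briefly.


Reverse 'network' character by character: 'krowten'.

krowten


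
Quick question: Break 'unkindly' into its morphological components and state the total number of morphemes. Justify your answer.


Step 1: Identify prefix: 'un' (meaning: not/reverse)
Step 2: Identify root: 'kind'
Step 3: Identify suffix(es): 'ly'
Decomposition: un- (prefix: not/reverse) + kind (root) + -ly (suffix: in manner of)
Total morphemes: 3

3 morphemes (un- (prefix: not/reverse) + kind (root) + -ly (suffix: in manner of))


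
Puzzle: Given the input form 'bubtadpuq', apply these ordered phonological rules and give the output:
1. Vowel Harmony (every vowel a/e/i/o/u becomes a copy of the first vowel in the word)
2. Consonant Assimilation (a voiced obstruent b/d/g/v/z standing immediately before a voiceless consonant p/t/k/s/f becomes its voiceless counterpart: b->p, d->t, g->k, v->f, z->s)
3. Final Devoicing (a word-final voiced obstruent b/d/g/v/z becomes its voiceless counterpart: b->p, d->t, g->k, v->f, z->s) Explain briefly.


Starting form: 'bubtadpuq'
Rule 1: Vowel Harmony: all vowels become 'u' (matching first vowel). 'bubtadpuq' -> 'bubtudpuq'
Rule 2: Consonant Assimilation: voiced obstruent before voiceless consonant becomes voiceless ('bt' -> 'pt', 'dp' -> 'tp'). 'bubtudpuq' -> 'buptutpuq'
Rule 3: Final Devoicing: final consonant 'q' is not one of the voiced obstruents b/d/g/v/z. No change.
Final form: 'buptutpuq'

buptutpuq


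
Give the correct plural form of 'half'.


Apply rule: Change -f to -ves. 'half' becomes 'halves'.

halves


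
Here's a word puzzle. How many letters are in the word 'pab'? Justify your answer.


Spell out 'pab' and number each letter: p(1), a(2), b(3). Total: 3 letters.

3


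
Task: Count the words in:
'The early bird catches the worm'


Split into words: The | early | bird | catches | the | worm = 6 words.

6


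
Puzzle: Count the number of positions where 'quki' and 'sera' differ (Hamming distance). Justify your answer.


Alignment:
Position 1: 'q' vs 's' = DIFFER
Position 2: 'u' vs 'e' = DIFFER
Position 3: 'k' vs 'r' = DIFFER
Position 4: 'i' vs 'a' = DIFFER
Total differences: 4

4


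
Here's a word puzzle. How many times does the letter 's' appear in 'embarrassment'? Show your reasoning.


Letter 's' in 'embarrassment': found at position(s) 8, 9 = 2 occurrence(s).

2


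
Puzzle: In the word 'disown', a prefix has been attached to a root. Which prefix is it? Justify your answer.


The word 'disown' = 'dis' (prefix) + 'own' (root). The prefix is 'dis'.

dis


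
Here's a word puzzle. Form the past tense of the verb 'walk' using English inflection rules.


Apply rule: Add -ed. 'walk' becomes 'walked'.

walked


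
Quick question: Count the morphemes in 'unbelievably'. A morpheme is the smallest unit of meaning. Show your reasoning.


Decomposition: un- (prefix) + believe (root) + -able (suffix) + -ly (suffix) = 4 morpheme(s)

4 morphemes


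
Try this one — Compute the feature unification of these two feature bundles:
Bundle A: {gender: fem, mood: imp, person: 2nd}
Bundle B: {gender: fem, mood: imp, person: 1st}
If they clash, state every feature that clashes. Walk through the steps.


Compare features:
gender: A=fem vs B=fem -> unified: fem
mood: A=imp vs B=imp -> unified: imp
person: A=2nd vs B=1st -> CLASH
Clash detected on feature 'person' (2nd vs 1st); unification fails.

CLASH on 'person' (2nd vs 1st)


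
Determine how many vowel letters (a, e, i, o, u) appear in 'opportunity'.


Vowels in 'opportunity': o, o, u, i = 4 vowels.

4


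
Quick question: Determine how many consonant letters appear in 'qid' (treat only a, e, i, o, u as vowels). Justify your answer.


Consonants in 'qid': q, d = 2 consonants.

2


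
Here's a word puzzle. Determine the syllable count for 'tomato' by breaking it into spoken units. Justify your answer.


Break 'tomato' into syllables: to-ma-to -> to | ma | to = 3 syllables

3 syllables


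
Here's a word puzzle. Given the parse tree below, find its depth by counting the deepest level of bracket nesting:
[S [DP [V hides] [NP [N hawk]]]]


Count bracket nesting levels:
'[' at pos 0: depth = 1
'[' at pos 3: depth = 2
'[' at pos 7: depth = 3
'[' at pos 17: depth = 3
'[' at pos 21: depth = 4
Maximum depth reached: 4

4


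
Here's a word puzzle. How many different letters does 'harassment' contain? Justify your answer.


Unique letters in 'harassment': {a, e, h, m, n, r, s, t} = 8 distinct letters.

8


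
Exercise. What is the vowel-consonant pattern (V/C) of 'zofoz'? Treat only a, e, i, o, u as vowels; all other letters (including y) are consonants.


Letter mapping: z = C, o = V, f = C, o = V, z = C.

CVCVC


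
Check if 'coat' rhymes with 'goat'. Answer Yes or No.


Rime (stressed vowel + following sounds) of 'coat': -oat = /oʊt/
Rime of 'goat': -oat = /oʊt/
/oʊt/ and /oʊt/ are the same ending sound, so the words rhyme.

Yes


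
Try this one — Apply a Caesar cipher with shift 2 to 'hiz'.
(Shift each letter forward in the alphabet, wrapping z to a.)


Shift each letter by 2: h -> j, i -> k, z -> b. Result: 'jkb'.

jkb


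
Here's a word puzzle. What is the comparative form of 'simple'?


Apply comparative formation (ends in e: add -r): 'simple' -> 'simpler'.

simpler


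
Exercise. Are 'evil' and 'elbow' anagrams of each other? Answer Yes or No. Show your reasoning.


Sorted letters of 'evil': 'eilv'
Sorted letters of 'elbow': 'below'
They do not match.

No


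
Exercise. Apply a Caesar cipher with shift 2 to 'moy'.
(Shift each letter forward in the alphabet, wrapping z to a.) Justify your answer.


Shift each letter by 2: m -> o, o -> q, y -> a. Result: 'oqa'.

oqa


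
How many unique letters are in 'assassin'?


Unique letters in 'assassin': {a, i, n, s} = 4 distinct letters.

4


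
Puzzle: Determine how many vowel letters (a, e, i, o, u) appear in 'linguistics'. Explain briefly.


Vowels in 'linguistics': i, u, i, i = 4 vowels.

4


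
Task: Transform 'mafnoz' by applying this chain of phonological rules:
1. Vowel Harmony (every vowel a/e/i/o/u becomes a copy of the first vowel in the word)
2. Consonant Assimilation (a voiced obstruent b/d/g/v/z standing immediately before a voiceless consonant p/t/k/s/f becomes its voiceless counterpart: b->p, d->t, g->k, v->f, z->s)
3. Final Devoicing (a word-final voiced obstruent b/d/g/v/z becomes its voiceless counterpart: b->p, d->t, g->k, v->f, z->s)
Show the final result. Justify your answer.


Starting form: 'mafnoz'
Rule 1: Vowel Harmony: all vowels become 'a' (matching first vowel). 'mafnoz' -> 'mafnaz'
Rule 2: Consonant Assimilation: no voiced obstruent (b/d/g/v/z) stands immediately before a voiceless consonant (p/t/k/s/f). No change.
Rule 3: Final Devoicing: word-final voiced obstruent 'z' becomes voiceless 's'. 'mafnaz' -> 'mafnas'
Final form: 'mafnas'

mafnas


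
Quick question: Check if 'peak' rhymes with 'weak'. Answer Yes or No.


Rime (stressed vowel + following sounds) of 'peak': -eak = /iːk/
Rime of 'weak': -eak = /iːk/
/iːk/ and /iːk/ are the same ending sound, so the words rhyme.

Yes


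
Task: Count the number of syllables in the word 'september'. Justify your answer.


Break 'september' into syllables: sep-tem-ber -> sep | tem | ber = 3 syllables

3 syllables


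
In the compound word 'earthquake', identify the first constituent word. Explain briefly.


Split 'earthquake' into 'earth' + 'quake'. The first part is 'earth'.

earth


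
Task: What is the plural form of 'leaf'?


Apply rule: Change -f to -ves. 'leaf' becomes 'leaves'.

leaves


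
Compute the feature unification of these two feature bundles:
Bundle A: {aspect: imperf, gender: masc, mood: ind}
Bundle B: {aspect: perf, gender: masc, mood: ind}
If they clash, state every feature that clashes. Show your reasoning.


Compare features:
aspect: A=imperf vs B=perf -> CLASH
gender: A=masc vs B=masc -> unified: masc
mood: A=ind vs B=ind -> unified: ind
Clash detected on feature 'aspect' (imperf vs perf); unification fails.

CLASH on 'aspect' (imperf vs perf)


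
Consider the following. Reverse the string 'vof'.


Reverse 'vof' character by character: 'fov'.

fov


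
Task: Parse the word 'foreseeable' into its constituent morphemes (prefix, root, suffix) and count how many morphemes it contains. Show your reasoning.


Step 1: Identify prefix: 'fore' (meaning: before/front)
Step 2: Identify root: 'see'
Step 3: Identify suffix(es): 'able'
Decomposition: fore- (prefix: before/front) + see (root) + -able (suffix: capable of)
Total morphemes: 3

3 morphemes (fore- (prefix: before/front) + see (root) + -able (suffix: capable of))


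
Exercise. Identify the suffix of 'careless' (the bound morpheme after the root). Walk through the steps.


The word 'careless' = 'care' (root) + '-less' (suffix). The suffix is '-less'.

less


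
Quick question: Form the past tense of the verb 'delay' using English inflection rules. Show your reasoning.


Apply rule: Add -ed. 'delay' becomes 'delayed'.

delayed


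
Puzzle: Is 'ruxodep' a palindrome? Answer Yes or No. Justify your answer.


Forward: 'ruxodep'
Reversed: 'pedoxur'
They differ.

No


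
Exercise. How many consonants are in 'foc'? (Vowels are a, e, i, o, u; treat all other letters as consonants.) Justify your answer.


Consonants in 'foc': f, c = 2 consonants.

2


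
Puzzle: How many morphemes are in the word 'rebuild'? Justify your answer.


Decomposition: re- (prefix) + build (root) = 2 morpheme(s)

2 morphemes


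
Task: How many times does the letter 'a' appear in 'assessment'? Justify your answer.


Letter 'a' in 'assessment': found at position(s) 1 = 1 occurrence(s).

1


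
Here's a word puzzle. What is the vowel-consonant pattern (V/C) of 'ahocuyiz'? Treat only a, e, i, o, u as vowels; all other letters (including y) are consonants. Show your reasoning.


Letter mapping: a = V, h = C, o = V, c = C, u = V, y = C, i = V, z = C.

VCVCVCVC


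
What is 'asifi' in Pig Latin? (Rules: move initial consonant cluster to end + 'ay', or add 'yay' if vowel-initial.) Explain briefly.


'asifi' starts with a vowel, so add 'yay': 'asifiyay'.

asifiyay


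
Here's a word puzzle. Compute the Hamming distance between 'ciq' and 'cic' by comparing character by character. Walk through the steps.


Alignment:
Position 1: 'c' vs 'c' = match
Position 2: 'i' vs 'i' = match
Position 3: 'q' vs 'c' = DIFFER
Total differences: 1

1


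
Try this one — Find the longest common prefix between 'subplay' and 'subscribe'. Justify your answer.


Compare from the start: 3 characters match: 'sub'. Mismatch at position 4: 'p' vs 's'.

sub


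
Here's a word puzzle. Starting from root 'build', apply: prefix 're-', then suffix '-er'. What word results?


Step 1: Add prefix 're-' to 'build' = 'rebuild'
Step 2: Add suffix '-er' to 'rebuild' = 'rebuilder'

rebuilder


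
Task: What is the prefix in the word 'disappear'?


The word 'disappear' = 'dis' (prefix) + 'appear' (root). The prefix is 'dis'.

dis


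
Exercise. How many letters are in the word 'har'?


Spell out 'har' and number each letter: h(1), a(2), r(3). Total: 3 letters.

3


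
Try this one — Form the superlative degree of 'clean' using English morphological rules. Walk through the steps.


Apply superlative formation (add -est): 'clean' -> 'cleanest'.

cleanest


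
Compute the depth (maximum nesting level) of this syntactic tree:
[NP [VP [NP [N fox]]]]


Count bracket nesting levels:
'[' at pos 0: depth = 1
'[' at pos 4: depth = 2
'[' at pos 8: depth = 3
'[' at pos 12: depth = 4
Maximum depth reached: 4

4


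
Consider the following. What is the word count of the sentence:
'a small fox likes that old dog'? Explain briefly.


Split into words: a | small | fox | likes | that | old | dog = 7 words.

7


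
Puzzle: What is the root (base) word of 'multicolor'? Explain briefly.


Remove prefix 'multi' from 'multicolor' to get root 'color'.

color


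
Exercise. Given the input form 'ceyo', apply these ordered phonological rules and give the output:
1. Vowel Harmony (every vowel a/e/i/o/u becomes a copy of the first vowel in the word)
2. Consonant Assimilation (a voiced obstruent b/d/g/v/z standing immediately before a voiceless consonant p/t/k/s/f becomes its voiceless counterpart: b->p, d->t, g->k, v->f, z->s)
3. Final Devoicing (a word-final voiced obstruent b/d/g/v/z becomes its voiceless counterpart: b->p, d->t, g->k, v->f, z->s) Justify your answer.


Starting form: 'ceyo'
Rule 1: Vowel Harmony: all vowels become 'e' (matching first vowel). 'ceyo' -> 'ceye'
Rule 2: Consonant Assimilation: no voiced obstruent (b/d/g/v/z) stands immediately before a voiceless consonant (p/t/k/s/f). No change.
Rule 3: Final Devoicing: the word ends in the vowel 'e', not a consonant. No change.
Final form: 'ceye'

ceye


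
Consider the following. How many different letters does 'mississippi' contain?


Unique letters in 'mississippi': {i, m, p, s} = 4 distinct letters.

4


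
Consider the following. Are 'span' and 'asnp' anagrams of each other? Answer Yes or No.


Sorted letters of 'span': 'anps'
Sorted letters of 'asnp': 'anps'
They match.

Yes


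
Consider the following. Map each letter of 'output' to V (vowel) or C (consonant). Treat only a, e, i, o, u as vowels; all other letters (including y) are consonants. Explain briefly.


Letter mapping: o = V, u = V, t = C, p = C, u = V, t = C.

VVCCVC


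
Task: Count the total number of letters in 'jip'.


Spell out 'jip' and number each letter: j(1), i(2), p(3). Total: 3 letters.

3


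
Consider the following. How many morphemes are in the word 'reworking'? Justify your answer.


Decomposition: re- (prefix) + work (root) + -ing (suffix) = 3 morpheme(s)

3 morphemes


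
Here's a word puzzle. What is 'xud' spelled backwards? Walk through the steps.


Reverse 'xud' character by character: 'dux'.

dux


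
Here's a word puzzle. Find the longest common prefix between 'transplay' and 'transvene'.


Compare from the start: 5 characters match: 'trans'. Mismatch at position 6: 'p' vs 'v'.

trans


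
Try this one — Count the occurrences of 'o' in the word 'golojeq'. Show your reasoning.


Letter 'o' in 'golojeq': found at position(s) 2, 4 = 2 occurrence(s).

2


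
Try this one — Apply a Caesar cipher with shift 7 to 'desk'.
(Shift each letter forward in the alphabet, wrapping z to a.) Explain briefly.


Shift each letter by 7: d -> k, e -> l, s -> z, k -> r. Result: 'klzr'.

klzr


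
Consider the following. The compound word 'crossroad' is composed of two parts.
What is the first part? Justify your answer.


Split 'crossroad' into 'cross' + 'road'. The first part is 'cross'.

cross


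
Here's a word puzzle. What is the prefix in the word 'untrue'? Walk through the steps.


The word 'untrue' = 'un' (prefix) + 'true' (root). The prefix is 'un'.

un


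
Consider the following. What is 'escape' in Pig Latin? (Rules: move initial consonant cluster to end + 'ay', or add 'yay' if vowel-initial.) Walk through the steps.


'escape' starts with a vowel, so add 'yay': 'escapeyay'.

escapeyay


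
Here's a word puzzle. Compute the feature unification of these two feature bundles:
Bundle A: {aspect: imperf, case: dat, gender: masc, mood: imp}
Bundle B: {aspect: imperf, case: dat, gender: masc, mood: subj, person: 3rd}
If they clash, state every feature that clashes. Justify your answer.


Compare features:
aspect: A=imperf vs B=imperf -> unified: imperf
case: A=dat vs B=dat -> unified: dat
gender: A=masc vs B=masc -> unified: masc
mood: A=imp vs B=subj -> CLASH
person: A=_ vs B=3rd -> unified: 3rd
Clash detected on feature 'mood' (imp vs subj); unification fails.

CLASH on 'mood' (imp vs subj)


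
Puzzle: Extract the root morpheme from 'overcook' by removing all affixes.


Remove prefix 'over' from 'overcook' to get root 'cook'.

cook


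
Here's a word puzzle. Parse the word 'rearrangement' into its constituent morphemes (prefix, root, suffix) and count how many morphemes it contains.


Step 1: Identify prefix: 're' (meaning: again)
Step 2: Identify root: 'arrange'
Step 3: Identify suffix(es): 'ment'
Decomposition: re- (prefix: again) + arrange (root) + -ment (suffix: action/result)
Total morphemes: 3

3 morphemes (re- (prefix: again) + arrange (root) + -ment (suffix: action/result))


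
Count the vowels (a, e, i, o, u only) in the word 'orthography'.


Vowels in 'orthography': o, o, a = 3 vowels.

3


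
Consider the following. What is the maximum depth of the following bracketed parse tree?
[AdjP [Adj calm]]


Count bracket nesting levels:
'[' at pos 0: depth = 1
'[' at pos 6: depth = 2
Maximum depth reached: 2

2


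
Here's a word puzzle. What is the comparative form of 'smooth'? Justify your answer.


Apply comparative formation (add -er): 'smooth' -> 'smoother'.

smoother


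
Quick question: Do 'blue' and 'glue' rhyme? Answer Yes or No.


Rime (stressed vowel + following sounds) of 'blue': -ue = /uː/
Rime of 'glue': -ue = /uː/
/uː/ and /uː/ are the same ending sound, so the words rhyme.

Yes


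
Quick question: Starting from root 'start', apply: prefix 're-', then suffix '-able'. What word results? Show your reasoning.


Step 1: Add prefix 're-' to 'start' = 'restart'
Step 2: Add suffix '-able' to 'restart' = 'restartable'

restartable


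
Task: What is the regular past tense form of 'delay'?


Apply rule: Add -ed. 'delay' becomes 'delayed'.

delayed


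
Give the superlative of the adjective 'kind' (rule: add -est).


Apply superlative formation (add -est): 'kind' -> 'kindest'.

kindest


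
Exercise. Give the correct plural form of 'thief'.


Apply rule: Change -f to -ves. 'thief' becomes 'thieves'.

thieves


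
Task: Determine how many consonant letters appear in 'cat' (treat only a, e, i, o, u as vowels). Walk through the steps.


Consonants in 'cat': c, t = 2 consonants.

2


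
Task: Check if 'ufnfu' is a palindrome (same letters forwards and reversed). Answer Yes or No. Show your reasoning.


Forward: 'ufnfu'
Reversed: 'ufnfu'
They are identical.

Yes


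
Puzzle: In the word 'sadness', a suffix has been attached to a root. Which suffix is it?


The word 'sadness' = 'sad' (root) + '-ness' (suffix). The suffix is '-ness'.

ness


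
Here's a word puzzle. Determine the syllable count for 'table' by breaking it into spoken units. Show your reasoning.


Break 'table' into syllables: ta-ble -> ta | ble = 2 syllables

2 syllables


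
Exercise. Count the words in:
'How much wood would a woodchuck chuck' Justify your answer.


Split into words: How | much | wood | would | a | woodchuck | chuck = 7 words.

7


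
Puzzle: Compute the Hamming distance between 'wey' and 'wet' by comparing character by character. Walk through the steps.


Alignment:
Position 1: 'w' vs 'w' = match
Position 2: 'e' vs 'e' = match
Position 3: 'y' vs 't' = DIFFER
Total differences: 1

1


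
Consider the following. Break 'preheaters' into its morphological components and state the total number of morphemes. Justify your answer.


Step 1: Identify prefix: 'pre' (meaning: before)
Step 2: Identify root: 'heat'
Step 3: Identify suffix(es): 'er, s'
Decomposition: pre- (prefix: before) + heat (root) + -er (suffix: one who) + -s (plural)
Total morphemes: 4

4 morphemes (pre- (prefix: before) + heat (root) + -er (suffix: one who) + -s (plural))


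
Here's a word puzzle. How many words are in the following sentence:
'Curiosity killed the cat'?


Split into words: Curiosity | killed | the | cat = 4 words.

4


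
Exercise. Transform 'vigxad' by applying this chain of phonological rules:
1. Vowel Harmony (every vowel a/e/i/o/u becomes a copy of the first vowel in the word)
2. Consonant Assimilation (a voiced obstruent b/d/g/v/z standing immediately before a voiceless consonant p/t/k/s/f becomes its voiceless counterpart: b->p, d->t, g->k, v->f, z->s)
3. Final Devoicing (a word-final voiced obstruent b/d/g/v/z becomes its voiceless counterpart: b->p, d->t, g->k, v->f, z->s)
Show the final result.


Starting form: 'vigxad'
Rule 1: Vowel Harmony: all vowels become 'i' (matching first vowel). 'vigxad' -> 'vigxid'
Rule 2: Consonant Assimilation: no voiced obstruent (b/d/g/v/z) stands immediately before a voiceless consonant (p/t/k/s/f). No change.
Rule 3: Final Devoicing: word-final voiced obstruent 'd' becomes voiceless 't'. 'vigxid' -> 'vigxit'
Final form: 'vigxit'

vigxit


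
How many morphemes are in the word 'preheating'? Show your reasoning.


Decomposition: pre- (prefix) + heat (root) + -ing (suffix) = 3 morpheme(s)

3 morphemes


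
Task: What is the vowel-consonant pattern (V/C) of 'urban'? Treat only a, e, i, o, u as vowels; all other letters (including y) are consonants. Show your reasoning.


Letter mapping: u = V, r = C, b = C, a = V, n = C.

VCCVC


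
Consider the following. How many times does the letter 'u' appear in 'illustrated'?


Letter 'u' in 'illustrated': found at position(s) 4 = 1 occurrence(s).

1


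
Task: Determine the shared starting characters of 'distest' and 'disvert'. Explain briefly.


Compare from the start: 3 characters match: 'dis'. Mismatch at position 4: 't' vs 'v'.

dis


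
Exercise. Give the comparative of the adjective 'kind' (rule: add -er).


Apply comparative formation (add -er): 'kind' -> 'kinder'.

kinder


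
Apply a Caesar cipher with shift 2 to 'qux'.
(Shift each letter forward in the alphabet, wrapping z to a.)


Shift each letter by 2: q -> s, u -> w, x -> z. Result: 'swz'.

swz


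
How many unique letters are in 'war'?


Unique letters in 'war': {a, r, w} = 3 distinct letters.

3


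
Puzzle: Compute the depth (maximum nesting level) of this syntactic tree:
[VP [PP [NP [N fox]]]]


Count bracket nesting levels:
'[' at pos 0: depth = 1
'[' at pos 4: depth = 2
'[' at pos 8: depth = 3
'[' at pos 12: depth = 4
Maximum depth reached: 4

4


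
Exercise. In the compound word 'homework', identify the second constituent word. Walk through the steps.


Split 'homework' into 'home' + 'work'. The second part is 'work'.

work


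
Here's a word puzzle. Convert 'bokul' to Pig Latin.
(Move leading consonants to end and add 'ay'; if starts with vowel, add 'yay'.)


'bokul': move consonant cluster 'b' to end and add 'ay': 'okulbay'.

okulbay


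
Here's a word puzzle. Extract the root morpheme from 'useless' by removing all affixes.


Remove suffix '-less' from 'useless' to get root 'use'.

use


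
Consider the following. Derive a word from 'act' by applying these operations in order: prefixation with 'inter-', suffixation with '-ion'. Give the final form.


Step 1: Add prefix 'inter-' to 'act' = 'interact'
Step 2: Add suffix '-ion' to 'interact' = 'interaction'

interaction


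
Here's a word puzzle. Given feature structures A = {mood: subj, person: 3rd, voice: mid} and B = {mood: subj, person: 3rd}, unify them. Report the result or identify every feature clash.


Compare features:
mood: A=subj vs B=subj -> unified: subj
person: A=3rd vs B=3rd -> unified: 3rd
voice: A=mid vs B=_ -> unified: mid
No clashes found.

Unified: {mood: subj, person: 3rd, voice: mid}


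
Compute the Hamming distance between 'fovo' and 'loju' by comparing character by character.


Alignment:
Position 1: 'f' vs 'l' = DIFFER
Position 2: 'o' vs 'o' = match
Position 3: 'v' vs 'j' = DIFFER
Position 4: 'o' vs 'u' = DIFFER
Total differences: 3

3


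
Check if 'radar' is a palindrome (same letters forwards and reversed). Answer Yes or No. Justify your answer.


Forward: 'radar'
Reversed: 'radar'
They are identical.

Yes


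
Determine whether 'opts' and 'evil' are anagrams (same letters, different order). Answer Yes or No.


Sorted letters of 'opts': 'opst'
Sorted letters of 'evil': 'eilv'
They do not match.

No


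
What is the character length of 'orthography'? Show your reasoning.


Spell out 'orthography' and number each letter: o(1), r(2), t(3), h(4), o(5), g(6), r(7), a(8), p(9), h(10), y(11). Total: 11 letters.

11


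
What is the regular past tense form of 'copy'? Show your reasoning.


Apply rule: Change -y to -ied. 'copy' becomes 'copied'.

copied


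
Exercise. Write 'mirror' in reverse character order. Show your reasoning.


Reverse 'mirror' character by character: 'rorrim'.

rorrim


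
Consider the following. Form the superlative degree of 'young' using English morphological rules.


Apply superlative formation (add -est): 'young' -> 'youngest'.

youngest


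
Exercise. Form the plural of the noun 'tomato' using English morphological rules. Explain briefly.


Apply rule: Add -es (consonant + o). 'tomato' becomes 'tomatoes'.

tomatoes


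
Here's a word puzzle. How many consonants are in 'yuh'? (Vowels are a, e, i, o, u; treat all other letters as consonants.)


Consonants in 'yuh': y, h = 2 consonants.

2


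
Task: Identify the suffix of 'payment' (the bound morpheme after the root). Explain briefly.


The word 'payment' = 'pay' (root) + '-ment' (suffix). The suffix is '-ment'.

ment


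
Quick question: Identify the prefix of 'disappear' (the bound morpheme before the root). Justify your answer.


The word 'disappear' = 'dis' (prefix) + 'appear' (root). The prefix is 'dis'.

dis


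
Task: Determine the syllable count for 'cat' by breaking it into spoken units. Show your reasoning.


Break 'cat' into syllables: cat -> cat = 1 syllable

1 syllable


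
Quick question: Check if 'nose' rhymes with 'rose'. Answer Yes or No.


Rime (stressed vowel + following sounds) of 'nose': -ose = /oʊz/
Rime of 'rose': -ose = /oʊz/
/oʊz/ and /oʊz/ are the same ending sound, so the words rhyme.

Yes


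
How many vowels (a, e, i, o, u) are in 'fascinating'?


Vowels in 'fascinating': a, i, a, i = 4 vowels.

4


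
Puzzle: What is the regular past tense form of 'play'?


Apply rule: Add -ed. 'play' becomes 'played'.

played


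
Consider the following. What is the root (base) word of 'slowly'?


Remove suffix '-ly' from 'slowly' to get root 'slow'.

slow


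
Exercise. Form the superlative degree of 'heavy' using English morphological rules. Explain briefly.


Apply superlative formation (consonant + y: change y to i, add -est): 'heavy' -> 'heaviest'.

heaviest


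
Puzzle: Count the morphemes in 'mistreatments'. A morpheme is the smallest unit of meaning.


Decomposition: mis- (prefix) + treat (root) + -ment (suffix) + -s (plural) = 4 morpheme(s)

4 morphemes


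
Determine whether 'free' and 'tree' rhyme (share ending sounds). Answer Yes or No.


Rime (stressed vowel + following sounds) of 'free': -ee = /iː/
Rime of 'tree': -ee = /iː/
/iː/ and /iː/ are the same ending sound, so the words rhyme.

Yes


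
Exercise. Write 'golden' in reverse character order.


Reverse 'golden' character by character: 'nedlog'.

nedlog


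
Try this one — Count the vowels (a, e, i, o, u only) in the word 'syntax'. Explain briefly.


Vowels in 'syntax': a = 1 vowels.

1


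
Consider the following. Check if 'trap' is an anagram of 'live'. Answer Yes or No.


Sorted letters of 'trap': 'aprt'
Sorted letters of 'live': 'eilv'
They do not match.

No


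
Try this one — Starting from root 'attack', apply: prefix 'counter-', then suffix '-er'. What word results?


Step 1: Add prefix 'counter-' to 'attack' = 'counterattack'
Step 2: Add suffix '-er' to 'counterattack' = 'counterattacker'

counterattacker


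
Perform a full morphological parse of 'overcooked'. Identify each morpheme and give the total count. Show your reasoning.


Step 1: Identify prefix: 'over' (meaning: excessively)
Step 2: Identify root: 'cook'
Step 3: Identify suffix(es): 'ed'
Decomposition: over- (prefix: excessively) + cook (root) + -ed (suffix: past)
Total morphemes: 3

3 morphemes (over- (prefix: excessively) + cook (root) + -ed (suffix: past))


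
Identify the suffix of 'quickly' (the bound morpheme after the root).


The word 'quickly' = 'quick' (root) + '-ly' (suffix). The suffix is '-ly'.

ly


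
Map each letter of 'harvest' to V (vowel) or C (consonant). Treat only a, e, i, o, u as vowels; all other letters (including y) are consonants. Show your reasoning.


Letter mapping: h = C, a = V, r = C, v = C, e = V, s = C, t = C.

CVCCVCC


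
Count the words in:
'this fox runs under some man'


Split into words: this | fox | runs | under | some | man = 6 words.

6


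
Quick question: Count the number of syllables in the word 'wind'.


Break 'wind' into syllables: wind -> wind = 1 syllable

1 syllable


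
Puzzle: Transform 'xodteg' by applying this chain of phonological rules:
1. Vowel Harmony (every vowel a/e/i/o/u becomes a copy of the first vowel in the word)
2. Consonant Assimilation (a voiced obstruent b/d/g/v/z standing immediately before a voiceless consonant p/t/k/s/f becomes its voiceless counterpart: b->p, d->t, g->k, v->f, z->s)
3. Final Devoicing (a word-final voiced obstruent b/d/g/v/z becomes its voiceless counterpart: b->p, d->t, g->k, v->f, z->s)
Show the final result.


Starting form: 'xodteg'
Rule 1: Vowel Harmony: all vowels become 'o' (matching first vowel). 'xodteg' -> 'xodtog'
Rule 2: Consonant Assimilation: voiced obstruent before voiceless consonant becomes voiceless ('dt' -> 'tt'). 'xodtog' -> 'xottog'
Rule 3: Final Devoicing: word-final voiced obstruent 'g' becomes voiceless 'k'. 'xottog' -> 'xottok'
Final form: 'xottok'

xottok


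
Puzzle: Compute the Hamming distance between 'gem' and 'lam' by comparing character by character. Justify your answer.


Alignment:
Position 1: 'g' vs 'l' = DIFFER
Position 2: 'e' vs 'a' = DIFFER
Position 3: 'm' vs 'm' = match
Total differences: 2

2
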